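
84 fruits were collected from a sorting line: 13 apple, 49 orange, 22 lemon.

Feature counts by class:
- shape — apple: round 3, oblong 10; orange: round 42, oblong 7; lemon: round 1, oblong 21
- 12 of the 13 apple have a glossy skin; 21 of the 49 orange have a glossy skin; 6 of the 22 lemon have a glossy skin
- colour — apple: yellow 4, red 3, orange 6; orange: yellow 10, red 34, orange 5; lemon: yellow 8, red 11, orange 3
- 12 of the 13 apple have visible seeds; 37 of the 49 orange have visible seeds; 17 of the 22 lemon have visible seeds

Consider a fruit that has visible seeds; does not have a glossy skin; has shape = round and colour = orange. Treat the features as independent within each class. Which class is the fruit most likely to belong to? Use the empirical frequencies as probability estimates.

apple: (13/84) × (3/13) × (1/13) × (6/13) × (12/13) ≈ 0.00117043
orange: (49/84) × (42/49) × (28/49) × (5/49) × (37/49) ≈ 0.0220146
lemon: (22/84) × (1/22) × (16/22) × (3/22) × (17/22) ≈ 0.000912311
Highest score → orange.

orange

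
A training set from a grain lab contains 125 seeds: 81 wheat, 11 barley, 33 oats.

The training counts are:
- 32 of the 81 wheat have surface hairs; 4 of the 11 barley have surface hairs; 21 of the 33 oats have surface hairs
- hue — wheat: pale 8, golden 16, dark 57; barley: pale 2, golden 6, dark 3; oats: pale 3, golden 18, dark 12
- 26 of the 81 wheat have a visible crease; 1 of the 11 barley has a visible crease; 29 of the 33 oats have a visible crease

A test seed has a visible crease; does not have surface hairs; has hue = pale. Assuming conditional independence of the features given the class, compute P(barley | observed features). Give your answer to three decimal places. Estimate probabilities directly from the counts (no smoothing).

0.044

wheat: (81/125) × (49/81) × (8/81) × (26/81) ≈ 0.0124274
barley: (11/125) × (7/11) × (2/11) × (1/11) ≈ 0.00092562
oats: (33/125) × (12/33) × (3/33) × (29/33) ≈ 0.00766942
P(barley | x) = 0.00092562 / 0.02102244 ≈ 0.044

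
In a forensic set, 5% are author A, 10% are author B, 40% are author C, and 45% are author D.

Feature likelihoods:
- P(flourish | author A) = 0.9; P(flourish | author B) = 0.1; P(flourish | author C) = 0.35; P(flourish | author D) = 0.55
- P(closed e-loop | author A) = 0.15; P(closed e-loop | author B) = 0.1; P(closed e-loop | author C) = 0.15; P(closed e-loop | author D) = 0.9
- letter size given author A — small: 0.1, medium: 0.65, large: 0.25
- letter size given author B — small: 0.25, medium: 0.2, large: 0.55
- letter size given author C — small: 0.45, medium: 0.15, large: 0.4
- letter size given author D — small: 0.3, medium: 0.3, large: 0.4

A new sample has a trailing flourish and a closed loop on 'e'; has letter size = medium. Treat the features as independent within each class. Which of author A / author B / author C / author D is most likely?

author D

author A: 0.05 × 0.9 × 0.15 × 0.65 = 0.0043875
author B: 0.1 × 0.1 × 0.1 × 0.2 = 0.0002
author C: 0.4 × 0.35 × 0.15 × 0.15 = 0.00315
author D: 0.45 × 0.55 × 0.9 × 0.3 = 0.066825
Highest score → author D.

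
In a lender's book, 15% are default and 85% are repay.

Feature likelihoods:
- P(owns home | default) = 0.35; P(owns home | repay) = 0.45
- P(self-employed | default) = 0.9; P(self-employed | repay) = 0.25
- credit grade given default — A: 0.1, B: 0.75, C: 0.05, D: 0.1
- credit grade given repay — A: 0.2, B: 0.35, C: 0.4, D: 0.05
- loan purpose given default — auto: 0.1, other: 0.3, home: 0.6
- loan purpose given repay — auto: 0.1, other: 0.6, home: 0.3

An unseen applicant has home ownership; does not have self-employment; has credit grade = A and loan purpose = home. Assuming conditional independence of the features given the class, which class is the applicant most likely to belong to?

repay

default: 0.15 × 0.35 × (1−0.9) × 0.1 × 0.6 = 0.000315
repay: 0.85 × 0.45 × (1−0.25) × 0.2 × 0.3 = 0.0172125
Highest score → repay.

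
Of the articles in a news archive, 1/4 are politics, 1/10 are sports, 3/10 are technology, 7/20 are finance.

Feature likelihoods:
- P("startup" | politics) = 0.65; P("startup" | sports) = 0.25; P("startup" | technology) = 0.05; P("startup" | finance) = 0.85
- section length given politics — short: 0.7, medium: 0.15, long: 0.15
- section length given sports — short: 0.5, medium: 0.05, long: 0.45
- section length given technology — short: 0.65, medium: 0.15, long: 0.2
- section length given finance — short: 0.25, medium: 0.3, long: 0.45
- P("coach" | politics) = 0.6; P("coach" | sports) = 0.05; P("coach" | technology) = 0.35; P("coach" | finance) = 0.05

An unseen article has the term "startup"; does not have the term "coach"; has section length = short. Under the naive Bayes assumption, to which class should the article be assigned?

finance

politics: 0.25 × 0.65 × 0.7 × (1−0.6) = 0.0455
sports: 0.1 × 0.25 × 0.5 × (1−0.05) = 0.011875
technology: 0.3 × 0.05 × 0.65 × (1−0.35) = 0.0063375
finance: 0.35 × 0.85 × 0.25 × (1−0.05) = 0.07065625
Highest score → finance.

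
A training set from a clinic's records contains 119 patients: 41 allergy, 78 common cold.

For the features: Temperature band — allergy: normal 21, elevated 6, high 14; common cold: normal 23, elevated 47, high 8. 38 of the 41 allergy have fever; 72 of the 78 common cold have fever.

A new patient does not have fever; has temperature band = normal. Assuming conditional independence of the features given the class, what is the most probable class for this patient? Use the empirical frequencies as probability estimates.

allergy: (41/119) × (21/41) × (3/41) ≈ 0.0129125
common cold: (78/119) × (23/78) × (6/78) ≈ 0.0148675
Highest score → common cold.

common cold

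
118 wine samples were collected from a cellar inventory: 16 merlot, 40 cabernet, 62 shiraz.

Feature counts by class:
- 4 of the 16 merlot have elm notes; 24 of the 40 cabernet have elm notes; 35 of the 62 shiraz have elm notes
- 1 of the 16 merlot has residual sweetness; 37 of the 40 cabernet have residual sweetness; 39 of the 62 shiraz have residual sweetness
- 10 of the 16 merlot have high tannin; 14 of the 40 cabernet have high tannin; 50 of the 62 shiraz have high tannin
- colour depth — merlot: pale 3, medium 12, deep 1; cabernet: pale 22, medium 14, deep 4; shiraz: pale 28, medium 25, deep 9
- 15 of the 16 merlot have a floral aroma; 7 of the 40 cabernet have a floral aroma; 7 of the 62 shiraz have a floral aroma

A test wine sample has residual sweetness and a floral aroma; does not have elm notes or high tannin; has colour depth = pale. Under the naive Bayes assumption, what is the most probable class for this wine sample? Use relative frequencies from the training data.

merlot: (16/118) × (12/16) × (1/16) × (6/16) × (3/16) × (15/16) ≈ 0.00041897
cabernet: (40/118) × (16/40) × (37/40) × (26/40) × (22/40) × (7/40) ≈ 0.00784682
shiraz: (62/118) × (27/62) × (39/62) × (12/62) × (28/62) × (7/62) ≈ 0.00142042
Highest score → cabernet.

cabernet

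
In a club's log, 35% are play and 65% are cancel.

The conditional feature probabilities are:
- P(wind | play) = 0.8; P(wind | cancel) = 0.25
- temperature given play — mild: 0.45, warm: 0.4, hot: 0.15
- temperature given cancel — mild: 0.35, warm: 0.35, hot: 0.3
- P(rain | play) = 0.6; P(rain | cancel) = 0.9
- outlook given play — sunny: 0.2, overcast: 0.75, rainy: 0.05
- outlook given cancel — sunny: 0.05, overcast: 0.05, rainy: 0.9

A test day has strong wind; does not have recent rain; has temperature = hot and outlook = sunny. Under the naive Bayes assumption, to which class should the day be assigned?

play: 0.35 × 0.8 × 0.15 × (1−0.6) × 0.2 = 0.00336
cancel: 0.65 × 0.25 × 0.3 × (1−0.9) × 0.05 = 0.00024375
Highest score → play.

play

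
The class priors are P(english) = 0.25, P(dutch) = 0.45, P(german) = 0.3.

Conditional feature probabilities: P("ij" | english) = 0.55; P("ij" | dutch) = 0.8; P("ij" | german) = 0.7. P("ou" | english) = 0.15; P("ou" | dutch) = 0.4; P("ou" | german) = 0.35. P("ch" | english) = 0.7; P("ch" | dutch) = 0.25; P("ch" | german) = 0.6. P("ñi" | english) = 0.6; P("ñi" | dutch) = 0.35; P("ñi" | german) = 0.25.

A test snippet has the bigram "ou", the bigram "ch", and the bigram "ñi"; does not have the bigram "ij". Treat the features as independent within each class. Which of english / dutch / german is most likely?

english: 0.25 × (1−0.55) × 0.15 × 0.7 × 0.6 = 0.0070875
dutch: 0.45 × (1−0.8) × 0.4 × 0.25 × 0.35 = 0.00315
german: 0.3 × (1−0.7) × 0.35 × 0.6 × 0.25 = 0.004725
Highest score → english.

english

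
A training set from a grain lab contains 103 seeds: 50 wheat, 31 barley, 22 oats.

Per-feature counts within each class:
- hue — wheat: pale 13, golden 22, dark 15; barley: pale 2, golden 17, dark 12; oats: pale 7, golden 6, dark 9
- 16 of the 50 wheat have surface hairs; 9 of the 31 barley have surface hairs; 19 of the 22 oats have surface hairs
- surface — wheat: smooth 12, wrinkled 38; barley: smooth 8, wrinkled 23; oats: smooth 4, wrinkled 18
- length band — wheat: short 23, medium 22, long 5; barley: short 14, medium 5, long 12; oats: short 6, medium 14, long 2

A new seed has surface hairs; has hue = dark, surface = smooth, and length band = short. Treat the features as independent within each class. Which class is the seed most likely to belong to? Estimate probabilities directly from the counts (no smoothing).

wheat

wheat: (50/103) × (15/50) × (16/50) × (12/50) × (23/50) ≈ 0.00514485
barley: (31/103) × (12/31) × (9/31) × (8/31) × (14/31) ≈ 0.00394203
oats: (22/103) × (9/22) × (19/22) × (4/22) × (6/22) ≈ 0.00374199
Highest score → wheat.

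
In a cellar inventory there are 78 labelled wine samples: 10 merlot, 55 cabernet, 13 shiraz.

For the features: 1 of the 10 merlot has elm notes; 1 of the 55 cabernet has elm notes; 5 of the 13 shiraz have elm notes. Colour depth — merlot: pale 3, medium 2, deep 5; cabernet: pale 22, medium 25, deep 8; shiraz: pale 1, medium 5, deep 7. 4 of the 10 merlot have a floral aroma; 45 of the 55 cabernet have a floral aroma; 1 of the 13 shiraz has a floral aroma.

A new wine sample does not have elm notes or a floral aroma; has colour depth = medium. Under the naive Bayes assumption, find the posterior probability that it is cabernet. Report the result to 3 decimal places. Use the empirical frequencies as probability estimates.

0.532

merlot: (10/78) × (9/10) × (2/10) × (6/10) ≈ 0.0138462
cabernet: (55/78) × (54/55) × (25/55) × (10/55) ≈ 0.0572155
shiraz: (13/78) × (8/13) × (5/13) × (12/13) ≈ 0.0364133
P(cabernet | x) = 0.0572155 / 0.107475 ≈ 0.532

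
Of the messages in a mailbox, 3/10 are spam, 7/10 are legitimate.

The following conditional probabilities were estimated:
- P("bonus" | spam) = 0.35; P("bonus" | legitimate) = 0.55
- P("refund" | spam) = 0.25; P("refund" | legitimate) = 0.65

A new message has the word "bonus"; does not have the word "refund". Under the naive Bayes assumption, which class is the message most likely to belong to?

spam: 0.3 × 0.35 × (1−0.25) = 0.07875
legitimate: 0.7 × 0.55 × (1−0.65) = 0.13475
Highest score → legitimate.

legitimate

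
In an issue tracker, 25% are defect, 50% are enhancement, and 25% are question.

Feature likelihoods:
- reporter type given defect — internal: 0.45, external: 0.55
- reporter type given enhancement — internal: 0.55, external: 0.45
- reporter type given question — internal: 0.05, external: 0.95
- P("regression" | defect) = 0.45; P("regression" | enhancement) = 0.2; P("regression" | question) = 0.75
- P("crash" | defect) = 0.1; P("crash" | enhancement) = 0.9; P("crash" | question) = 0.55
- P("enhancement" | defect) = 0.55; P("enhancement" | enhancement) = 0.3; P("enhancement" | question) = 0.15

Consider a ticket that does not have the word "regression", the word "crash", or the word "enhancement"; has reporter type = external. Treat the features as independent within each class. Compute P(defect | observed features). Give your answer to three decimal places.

0.464

defect: 0.25 × 0.55 × (1−0.45) × (1−0.1) × (1−0.55) = 0.030628125
enhancement: 0.5 × 0.45 × (1−0.2) × (1−0.9) × (1−0.3) = 0.0126
question: 0.25 × 0.95 × (1−0.75) × (1−0.55) × (1−0.15) = 0.0227109375
P(defect | x) = 0.030628125 / 0.0659390625 ≈ 0.464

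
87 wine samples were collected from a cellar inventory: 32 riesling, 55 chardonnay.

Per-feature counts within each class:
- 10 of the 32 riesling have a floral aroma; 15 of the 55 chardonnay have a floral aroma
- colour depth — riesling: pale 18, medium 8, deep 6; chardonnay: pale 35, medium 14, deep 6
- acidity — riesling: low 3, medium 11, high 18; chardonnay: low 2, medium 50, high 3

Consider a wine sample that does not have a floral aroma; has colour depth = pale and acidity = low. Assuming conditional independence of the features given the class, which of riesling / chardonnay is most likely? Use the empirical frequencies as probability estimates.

riesling

riesling: (32/87) × (22/32) × (18/32) × (3/32) ≈ 0.0133351
chardonnay: (55/87) × (40/55) × (35/55) × (2/55) ≈ 0.0106393
Highest score → riesling.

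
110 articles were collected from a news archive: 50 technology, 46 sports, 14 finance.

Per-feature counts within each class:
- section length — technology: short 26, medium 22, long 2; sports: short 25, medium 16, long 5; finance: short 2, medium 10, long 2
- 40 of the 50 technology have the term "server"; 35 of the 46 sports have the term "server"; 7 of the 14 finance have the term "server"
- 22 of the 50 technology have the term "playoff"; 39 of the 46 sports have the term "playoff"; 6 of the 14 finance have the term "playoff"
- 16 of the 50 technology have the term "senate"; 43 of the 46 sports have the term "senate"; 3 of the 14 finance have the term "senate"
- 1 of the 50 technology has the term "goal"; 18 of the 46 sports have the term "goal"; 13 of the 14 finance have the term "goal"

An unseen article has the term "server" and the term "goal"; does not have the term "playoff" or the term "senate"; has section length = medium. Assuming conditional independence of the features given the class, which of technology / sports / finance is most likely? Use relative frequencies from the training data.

finance

technology: (50/110) × (22/50) × (40/50) × (28/50) × (34/50) × (1/50) = 0.00121856
sports: (46/110) × (16/46) × (35/46) × (7/46) × (3/46) × (18/46) ≈ 0.00042979
finance: (14/110) × (10/14) × (7/14) × (8/14) × (11/14) × (13/14) ≈ 0.0189504
Highest score → finance.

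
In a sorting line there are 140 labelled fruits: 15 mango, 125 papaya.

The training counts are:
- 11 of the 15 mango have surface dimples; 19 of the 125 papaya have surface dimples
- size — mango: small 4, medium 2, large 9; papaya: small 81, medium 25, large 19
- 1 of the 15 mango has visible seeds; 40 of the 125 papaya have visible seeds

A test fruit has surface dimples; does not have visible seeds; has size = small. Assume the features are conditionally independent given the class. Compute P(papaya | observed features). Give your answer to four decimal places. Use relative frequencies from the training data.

0.7536

mango: (15/140) × (11/15) × (4/15) × (14/15) ≈ 0.0195556
papaya: (125/140) × (19/125) × (81/125) × (85/125) ≈ 0.0598011
P(papaya | x) = 0.0598011 / 0.0793567 ≈ 0.7536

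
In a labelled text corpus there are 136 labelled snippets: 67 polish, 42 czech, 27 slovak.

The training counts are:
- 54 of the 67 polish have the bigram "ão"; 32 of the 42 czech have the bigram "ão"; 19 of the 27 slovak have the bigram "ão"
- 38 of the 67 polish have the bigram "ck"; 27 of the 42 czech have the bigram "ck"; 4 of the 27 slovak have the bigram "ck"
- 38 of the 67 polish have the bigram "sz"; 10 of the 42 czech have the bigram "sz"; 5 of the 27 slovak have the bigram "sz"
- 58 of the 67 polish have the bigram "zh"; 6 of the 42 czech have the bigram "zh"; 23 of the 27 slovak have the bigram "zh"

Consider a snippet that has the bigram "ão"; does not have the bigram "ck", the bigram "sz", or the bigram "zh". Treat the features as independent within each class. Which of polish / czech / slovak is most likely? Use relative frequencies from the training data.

czech

polish: (67/136) × (54/67) × (29/67) × (29/67) × (9/67) ≈ 0.00999238
czech: (42/136) × (32/42) × (15/42) × (32/42) × (36/42) ≈ 0.0548791
slovak: (27/136) × (19/27) × (23/27) × (22/27) × (4/27) ≈ 0.0143659
Highest score → czech.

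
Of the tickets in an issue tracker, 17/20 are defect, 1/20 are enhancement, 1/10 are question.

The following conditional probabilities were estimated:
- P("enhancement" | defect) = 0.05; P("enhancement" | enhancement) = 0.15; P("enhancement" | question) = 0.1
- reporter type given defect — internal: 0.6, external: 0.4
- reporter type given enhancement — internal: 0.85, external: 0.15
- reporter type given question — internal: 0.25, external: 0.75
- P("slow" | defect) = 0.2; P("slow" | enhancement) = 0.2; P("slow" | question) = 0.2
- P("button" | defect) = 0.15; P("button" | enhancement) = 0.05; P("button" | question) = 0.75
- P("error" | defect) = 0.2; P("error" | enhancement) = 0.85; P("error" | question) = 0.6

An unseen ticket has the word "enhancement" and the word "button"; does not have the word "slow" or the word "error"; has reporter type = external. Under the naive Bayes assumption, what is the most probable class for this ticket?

question

defect: 0.85 × 0.05 × 0.4 × (1−0.2) × 0.15 × (1−0.2) = 0.001632
enhancement: 0.05 × 0.15 × 0.15 × (1−0.2) × 0.05 × (1−0.85) = 0.00000675
question: 0.1 × 0.1 × 0.75 × (1−0.2) × 0.75 × (1−0.6) = 0.0018
Highest score → question.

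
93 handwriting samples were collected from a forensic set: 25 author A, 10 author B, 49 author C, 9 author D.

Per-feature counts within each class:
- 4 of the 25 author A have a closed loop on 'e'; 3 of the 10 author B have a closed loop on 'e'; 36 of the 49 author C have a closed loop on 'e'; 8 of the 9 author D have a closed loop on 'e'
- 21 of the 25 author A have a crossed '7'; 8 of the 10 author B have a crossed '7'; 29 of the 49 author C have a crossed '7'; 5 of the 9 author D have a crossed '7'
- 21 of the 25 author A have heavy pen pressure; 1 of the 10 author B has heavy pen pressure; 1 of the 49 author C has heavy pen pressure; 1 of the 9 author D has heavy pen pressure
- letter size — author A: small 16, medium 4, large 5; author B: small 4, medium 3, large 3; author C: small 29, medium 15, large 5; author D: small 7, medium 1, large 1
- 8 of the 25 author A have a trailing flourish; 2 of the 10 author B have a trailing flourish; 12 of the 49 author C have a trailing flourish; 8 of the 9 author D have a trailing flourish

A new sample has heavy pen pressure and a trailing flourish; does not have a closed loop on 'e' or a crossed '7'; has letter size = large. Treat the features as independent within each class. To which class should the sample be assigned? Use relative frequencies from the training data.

author A: (25/93) × (21/25) × (4/25) × (21/25) × (5/25) × (8/25) ≈ 0.0019423
author B: (10/93) × (7/10) × (2/10) × (1/10) × (3/10) × (2/10) ≈ 0.0000903226
author C: (49/93) × (13/49) × (20/49) × (1/49) × (5/49) × (12/49) ≈ 0.0000290976
author D: (9/93) × (1/9) × (4/9) × (1/9) × (1/9) × (8/9) ≈ 0.0000524441
Highest score → author A.

author A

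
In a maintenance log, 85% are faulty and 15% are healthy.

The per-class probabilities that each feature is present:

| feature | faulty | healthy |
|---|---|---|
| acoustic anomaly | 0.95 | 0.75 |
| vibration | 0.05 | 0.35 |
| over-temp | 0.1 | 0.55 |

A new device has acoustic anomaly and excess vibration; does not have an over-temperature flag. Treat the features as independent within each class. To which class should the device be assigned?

faulty

faulty: 0.85 × 0.95 × 0.05 × (1−0.1) = 0.0363375
healthy: 0.15 × 0.75 × 0.35 × (1−0.55) = 0.01771875
Highest score → faulty.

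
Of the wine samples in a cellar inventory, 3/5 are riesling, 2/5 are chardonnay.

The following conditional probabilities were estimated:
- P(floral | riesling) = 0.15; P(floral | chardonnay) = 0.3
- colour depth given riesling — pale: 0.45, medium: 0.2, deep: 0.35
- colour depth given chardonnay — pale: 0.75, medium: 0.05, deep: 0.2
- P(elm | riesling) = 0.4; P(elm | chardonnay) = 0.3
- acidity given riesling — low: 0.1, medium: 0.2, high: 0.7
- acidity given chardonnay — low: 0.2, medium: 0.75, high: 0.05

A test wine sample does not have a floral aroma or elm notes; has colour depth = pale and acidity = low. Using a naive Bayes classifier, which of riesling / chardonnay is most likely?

riesling: 0.6 × (1−0.15) × 0.45 × (1−0.4) × 0.1 = 0.01377
chardonnay: 0.4 × (1−0.3) × 0.75 × (1−0.3) × 0.2 = 0.0294
Highest score → chardonnay.

chardonnay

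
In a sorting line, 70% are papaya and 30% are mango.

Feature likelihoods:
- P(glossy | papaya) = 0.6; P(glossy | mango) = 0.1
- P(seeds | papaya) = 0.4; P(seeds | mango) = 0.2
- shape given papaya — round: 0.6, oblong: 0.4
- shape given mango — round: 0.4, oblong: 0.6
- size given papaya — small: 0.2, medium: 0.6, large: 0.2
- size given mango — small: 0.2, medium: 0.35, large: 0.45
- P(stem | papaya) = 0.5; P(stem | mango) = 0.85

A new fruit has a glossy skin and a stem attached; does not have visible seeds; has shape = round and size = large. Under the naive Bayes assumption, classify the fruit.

papaya: 0.7 × 0.6 × (1−0.4) × 0.6 × 0.2 × 0.5 = 0.01512
mango: 0.3 × 0.1 × (1−0.2) × 0.4 × 0.45 × 0.85 = 0.003672
Highest score → papaya.

papaya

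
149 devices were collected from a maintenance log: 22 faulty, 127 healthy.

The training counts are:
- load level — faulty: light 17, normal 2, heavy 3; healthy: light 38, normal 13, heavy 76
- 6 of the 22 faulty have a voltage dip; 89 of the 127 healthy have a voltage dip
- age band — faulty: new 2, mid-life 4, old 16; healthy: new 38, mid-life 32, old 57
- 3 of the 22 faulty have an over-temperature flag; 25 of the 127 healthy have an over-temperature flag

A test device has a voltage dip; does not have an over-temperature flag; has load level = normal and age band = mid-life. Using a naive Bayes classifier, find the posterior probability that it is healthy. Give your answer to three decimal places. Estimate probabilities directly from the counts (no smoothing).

faulty: (22/149) × (2/22) × (6/22) × (4/22) × (19/22) ≈ 0.000574831
healthy: (127/149) × (13/127) × (89/127) × (32/127) × (102/127) ≈ 0.0123733
P(healthy | x) = 0.0123733 / 0.012948131 ≈ 0.956

0.956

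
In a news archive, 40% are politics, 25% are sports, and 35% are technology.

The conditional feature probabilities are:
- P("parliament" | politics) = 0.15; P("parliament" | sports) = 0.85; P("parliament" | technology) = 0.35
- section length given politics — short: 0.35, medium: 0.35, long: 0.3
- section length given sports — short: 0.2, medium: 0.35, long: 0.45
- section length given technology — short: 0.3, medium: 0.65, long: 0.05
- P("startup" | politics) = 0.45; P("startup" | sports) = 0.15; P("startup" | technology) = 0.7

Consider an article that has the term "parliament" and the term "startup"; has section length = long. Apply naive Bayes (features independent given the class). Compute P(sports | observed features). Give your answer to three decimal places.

politics: 0.4 × 0.15 × 0.3 × 0.45 = 0.0081
sports: 0.25 × 0.85 × 0.45 × 0.15 = 0.01434375
technology: 0.35 × 0.35 × 0.05 × 0.7 = 0.0042875
P(sports | x) = 0.01434375 / 0.02673125 ≈ 0.537

0.537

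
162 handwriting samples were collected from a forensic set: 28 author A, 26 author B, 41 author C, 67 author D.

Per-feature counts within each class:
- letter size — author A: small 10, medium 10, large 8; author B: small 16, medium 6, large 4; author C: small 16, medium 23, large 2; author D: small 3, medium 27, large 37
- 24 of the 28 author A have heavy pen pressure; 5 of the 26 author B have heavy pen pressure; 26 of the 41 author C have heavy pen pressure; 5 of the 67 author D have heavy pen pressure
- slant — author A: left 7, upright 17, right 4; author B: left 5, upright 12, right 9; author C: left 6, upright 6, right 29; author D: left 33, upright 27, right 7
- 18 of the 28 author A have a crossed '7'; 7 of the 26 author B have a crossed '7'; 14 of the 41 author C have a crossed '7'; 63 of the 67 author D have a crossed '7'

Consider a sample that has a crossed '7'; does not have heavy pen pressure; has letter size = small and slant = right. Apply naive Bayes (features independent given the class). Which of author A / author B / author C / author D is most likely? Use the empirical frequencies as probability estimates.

author C

author A: (28/162) × (10/28) × (4/28) × (4/28) × (18/28) ≈ 0.000809848
author B: (26/162) × (16/26) × (21/26) × (9/26) × (7/26) ≈ 0.00743438
author C: (41/162) × (16/41) × (15/41) × (29/41) × (14/41) ≈ 0.00872711
author D: (67/162) × (3/67) × (62/67) × (7/67) × (63/67) ≈ 0.0016835
Highest score → author C.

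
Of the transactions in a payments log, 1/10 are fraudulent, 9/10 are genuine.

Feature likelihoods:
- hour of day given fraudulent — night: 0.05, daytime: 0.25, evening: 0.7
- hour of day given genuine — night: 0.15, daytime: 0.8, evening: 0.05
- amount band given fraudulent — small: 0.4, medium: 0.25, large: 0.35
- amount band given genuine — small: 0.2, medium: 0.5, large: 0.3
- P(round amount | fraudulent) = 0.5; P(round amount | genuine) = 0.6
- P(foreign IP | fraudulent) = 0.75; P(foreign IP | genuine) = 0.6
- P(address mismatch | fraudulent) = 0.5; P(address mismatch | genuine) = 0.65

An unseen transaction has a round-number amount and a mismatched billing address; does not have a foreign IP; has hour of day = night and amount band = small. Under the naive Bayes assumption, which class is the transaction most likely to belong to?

genuine

fraudulent: 0.1 × 0.05 × 0.4 × 0.5 × (1−0.75) × 0.5 = 0.000125
genuine: 0.9 × 0.15 × 0.2 × 0.6 × (1−0.6) × 0.65 = 0.004212
Highest score → genuine.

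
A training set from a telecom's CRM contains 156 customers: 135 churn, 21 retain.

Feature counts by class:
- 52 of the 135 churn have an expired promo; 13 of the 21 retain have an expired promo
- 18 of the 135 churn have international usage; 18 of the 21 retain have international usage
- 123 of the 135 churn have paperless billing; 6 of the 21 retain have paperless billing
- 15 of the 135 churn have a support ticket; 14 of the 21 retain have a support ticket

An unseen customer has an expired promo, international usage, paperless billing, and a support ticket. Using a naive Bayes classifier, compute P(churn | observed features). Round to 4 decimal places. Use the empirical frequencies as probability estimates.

churn: (135/156) × (52/135) × (18/135) × (123/135) × (15/135) ≈ 0.00449931
retain: (21/156) × (13/21) × (18/21) × (6/21) × (14/21) ≈ 0.0136054
P(churn | x) = 0.00449931 / 0.01810471 ≈ 0.2485

0.2485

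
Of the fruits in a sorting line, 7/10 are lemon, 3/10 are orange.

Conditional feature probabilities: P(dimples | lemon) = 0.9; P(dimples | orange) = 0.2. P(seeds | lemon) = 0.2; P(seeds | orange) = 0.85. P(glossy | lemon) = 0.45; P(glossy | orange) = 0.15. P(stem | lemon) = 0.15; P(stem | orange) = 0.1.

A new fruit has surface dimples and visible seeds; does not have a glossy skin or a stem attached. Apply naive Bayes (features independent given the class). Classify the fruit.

lemon

lemon: 0.7 × 0.9 × 0.2 × (1−0.45) × (1−0.15) = 0.058905
orange: 0.3 × 0.2 × 0.85 × (1−0.15) × (1−0.1) = 0.039015
Highest score → lemon.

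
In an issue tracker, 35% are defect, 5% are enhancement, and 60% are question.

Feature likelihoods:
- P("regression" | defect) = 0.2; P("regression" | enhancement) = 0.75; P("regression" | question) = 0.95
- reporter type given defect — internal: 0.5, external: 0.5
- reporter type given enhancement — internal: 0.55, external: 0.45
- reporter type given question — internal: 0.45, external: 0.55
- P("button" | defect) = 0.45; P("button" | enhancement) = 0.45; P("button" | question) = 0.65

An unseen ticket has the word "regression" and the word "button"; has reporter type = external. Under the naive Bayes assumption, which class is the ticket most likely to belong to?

question

defect: 0.35 × 0.2 × 0.5 × 0.45 = 0.01575
enhancement: 0.05 × 0.75 × 0.45 × 0.45 = 0.00759375
question: 0.6 × 0.95 × 0.55 × 0.65 = 0.203775
Highest score → question.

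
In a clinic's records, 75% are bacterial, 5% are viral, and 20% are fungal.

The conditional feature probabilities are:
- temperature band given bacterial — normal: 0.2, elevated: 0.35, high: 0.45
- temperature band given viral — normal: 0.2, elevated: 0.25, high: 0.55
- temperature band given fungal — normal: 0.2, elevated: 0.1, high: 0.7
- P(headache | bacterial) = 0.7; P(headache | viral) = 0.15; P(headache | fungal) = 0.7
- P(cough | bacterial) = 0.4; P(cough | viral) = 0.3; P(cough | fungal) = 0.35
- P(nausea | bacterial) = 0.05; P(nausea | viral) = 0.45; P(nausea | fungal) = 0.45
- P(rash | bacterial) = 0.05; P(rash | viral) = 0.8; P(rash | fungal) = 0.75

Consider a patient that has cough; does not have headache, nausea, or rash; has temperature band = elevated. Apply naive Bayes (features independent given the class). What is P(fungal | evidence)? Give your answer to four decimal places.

bacterial: 0.75 × 0.35 × (1−0.7) × 0.4 × (1−0.05) × (1−0.05) = 0.02842875
viral: 0.05 × 0.25 × (1−0.15) × 0.3 × (1−0.45) × (1−0.8) = 0.000350625
fungal: 0.2 × 0.1 × (1−0.7) × 0.35 × (1−0.45) × (1−0.75) = 0.00028875
P(fungal | x) = 0.00028875 / 0.029068125 ≈ 0.0099

0.0099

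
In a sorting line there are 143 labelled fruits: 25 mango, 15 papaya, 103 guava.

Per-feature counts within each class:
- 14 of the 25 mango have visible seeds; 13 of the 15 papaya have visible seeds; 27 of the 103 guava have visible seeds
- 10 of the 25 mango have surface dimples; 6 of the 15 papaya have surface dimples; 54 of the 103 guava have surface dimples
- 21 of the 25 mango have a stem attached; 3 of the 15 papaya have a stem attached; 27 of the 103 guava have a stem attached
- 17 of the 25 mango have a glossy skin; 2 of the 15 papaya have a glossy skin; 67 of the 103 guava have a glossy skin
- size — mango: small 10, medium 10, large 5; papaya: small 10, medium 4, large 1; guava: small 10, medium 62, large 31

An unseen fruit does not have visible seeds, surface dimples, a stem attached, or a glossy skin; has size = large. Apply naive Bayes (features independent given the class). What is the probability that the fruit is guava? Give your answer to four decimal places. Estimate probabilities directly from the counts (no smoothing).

mango: (25/143) × (11/25) × (15/25) × (4/25) × (8/25) × (5/25) ≈ 0.000472615
papaya: (15/143) × (2/15) × (9/15) × (12/15) × (13/15) × (1/15) ≈ 0.000387879
guava: (103/143) × (76/103) × (49/103) × (76/103) × (36/103) × (31/103) ≈ 0.0196247
P(guava | x) = 0.0196247 / 0.020485194 ≈ 0.9580

0.9580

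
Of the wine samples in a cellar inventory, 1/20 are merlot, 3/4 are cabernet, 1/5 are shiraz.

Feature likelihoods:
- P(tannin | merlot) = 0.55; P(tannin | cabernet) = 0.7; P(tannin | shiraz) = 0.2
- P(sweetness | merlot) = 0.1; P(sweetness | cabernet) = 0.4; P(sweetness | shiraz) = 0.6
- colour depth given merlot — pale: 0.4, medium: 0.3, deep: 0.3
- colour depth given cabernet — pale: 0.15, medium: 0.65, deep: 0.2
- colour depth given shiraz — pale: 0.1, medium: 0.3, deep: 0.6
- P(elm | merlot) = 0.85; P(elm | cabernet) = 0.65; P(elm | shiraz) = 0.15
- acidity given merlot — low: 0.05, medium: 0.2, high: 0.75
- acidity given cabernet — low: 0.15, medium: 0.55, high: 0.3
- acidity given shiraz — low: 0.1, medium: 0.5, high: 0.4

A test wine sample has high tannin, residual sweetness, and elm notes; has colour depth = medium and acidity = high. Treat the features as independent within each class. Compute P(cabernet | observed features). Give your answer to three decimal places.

0.965

merlot: 0.05 × 0.55 × 0.1 × 0.3 × 0.85 × 0.75 = 0.0005259375
cabernet: 0.75 × 0.7 × 0.4 × 0.65 × 0.65 × 0.3 = 0.0266175
shiraz: 0.2 × 0.2 × 0.6 × 0.3 × 0.15 × 0.4 = 0.000432
P(cabernet | x) = 0.0266175 / 0.0275754375 ≈ 0.965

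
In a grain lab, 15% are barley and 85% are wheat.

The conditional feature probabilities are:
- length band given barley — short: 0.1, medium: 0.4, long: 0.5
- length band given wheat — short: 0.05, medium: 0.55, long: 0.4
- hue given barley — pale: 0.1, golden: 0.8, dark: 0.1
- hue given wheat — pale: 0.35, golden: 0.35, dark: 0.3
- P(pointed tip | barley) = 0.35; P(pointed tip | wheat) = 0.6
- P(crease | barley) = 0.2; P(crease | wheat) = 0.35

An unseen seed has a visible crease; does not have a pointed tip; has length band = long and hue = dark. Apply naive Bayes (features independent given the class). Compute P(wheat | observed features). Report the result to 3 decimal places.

0.936

barley: 0.15 × 0.5 × 0.1 × (1−0.35) × 0.2 = 0.000975
wheat: 0.85 × 0.4 × 0.3 × (1−0.6) × 0.35 = 0.01428
P(wheat | x) = 0.01428 / 0.015255 ≈ 0.936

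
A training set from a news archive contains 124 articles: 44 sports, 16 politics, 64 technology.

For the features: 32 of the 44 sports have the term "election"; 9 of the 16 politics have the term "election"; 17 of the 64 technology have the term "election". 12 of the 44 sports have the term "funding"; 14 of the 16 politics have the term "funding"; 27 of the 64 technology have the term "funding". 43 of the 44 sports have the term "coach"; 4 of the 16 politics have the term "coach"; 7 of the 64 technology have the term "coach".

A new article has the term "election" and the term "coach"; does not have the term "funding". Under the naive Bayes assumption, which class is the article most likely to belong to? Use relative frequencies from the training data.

sports

sports: (44/124) × (32/44) × (32/44) × (43/44) ≈ 0.183418
politics: (16/124) × (9/16) × (2/16) × (4/16) ≈ 0.00226815
technology: (64/124) × (17/64) × (37/64) × (7/64) ≈ 0.00866896
Highest score → sports.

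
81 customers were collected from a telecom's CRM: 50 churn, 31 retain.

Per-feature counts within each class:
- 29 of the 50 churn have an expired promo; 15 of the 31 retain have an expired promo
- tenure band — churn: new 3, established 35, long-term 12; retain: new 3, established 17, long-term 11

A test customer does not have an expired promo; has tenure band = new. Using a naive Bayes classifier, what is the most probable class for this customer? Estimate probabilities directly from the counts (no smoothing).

retain

churn: (50/81) × (21/50) × (3/50) ≈ 0.0155556
retain: (31/81) × (16/31) × (3/31) ≈ 0.0191159
Highest score → retain.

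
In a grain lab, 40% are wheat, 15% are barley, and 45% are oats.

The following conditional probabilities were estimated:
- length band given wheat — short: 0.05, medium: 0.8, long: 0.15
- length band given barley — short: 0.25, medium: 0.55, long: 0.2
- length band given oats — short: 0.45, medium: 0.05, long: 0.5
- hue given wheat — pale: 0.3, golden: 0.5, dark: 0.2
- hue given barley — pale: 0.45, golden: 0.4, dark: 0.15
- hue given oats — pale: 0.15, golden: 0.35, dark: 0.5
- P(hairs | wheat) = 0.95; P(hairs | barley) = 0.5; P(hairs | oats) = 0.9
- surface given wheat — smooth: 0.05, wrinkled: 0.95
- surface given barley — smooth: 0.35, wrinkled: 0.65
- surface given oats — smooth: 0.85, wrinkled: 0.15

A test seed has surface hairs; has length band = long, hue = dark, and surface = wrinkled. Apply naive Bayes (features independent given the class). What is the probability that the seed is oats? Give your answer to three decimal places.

wheat: 0.4 × 0.15 × 0.2 × 0.95 × 0.95 = 0.01083
barley: 0.15 × 0.2 × 0.15 × 0.5 × 0.65 = 0.0014625
oats: 0.45 × 0.5 × 0.5 × 0.9 × 0.15 = 0.0151875
P(oats | x) = 0.0151875 / 0.02748 ≈ 0.553

0.553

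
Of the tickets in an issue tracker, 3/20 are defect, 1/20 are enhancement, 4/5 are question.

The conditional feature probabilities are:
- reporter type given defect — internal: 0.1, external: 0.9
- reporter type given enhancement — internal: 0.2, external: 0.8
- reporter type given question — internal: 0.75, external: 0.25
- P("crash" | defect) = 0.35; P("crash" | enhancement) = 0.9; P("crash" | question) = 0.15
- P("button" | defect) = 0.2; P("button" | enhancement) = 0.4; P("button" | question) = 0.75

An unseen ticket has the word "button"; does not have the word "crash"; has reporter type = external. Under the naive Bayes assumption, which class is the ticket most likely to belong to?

defect: 0.15 × 0.9 × (1−0.35) × 0.2 = 0.01755
enhancement: 0.05 × 0.8 × (1−0.9) × 0.4 = 0.0016
question: 0.8 × 0.25 × (1−0.15) × 0.75 = 0.1275
Highest score → question.

question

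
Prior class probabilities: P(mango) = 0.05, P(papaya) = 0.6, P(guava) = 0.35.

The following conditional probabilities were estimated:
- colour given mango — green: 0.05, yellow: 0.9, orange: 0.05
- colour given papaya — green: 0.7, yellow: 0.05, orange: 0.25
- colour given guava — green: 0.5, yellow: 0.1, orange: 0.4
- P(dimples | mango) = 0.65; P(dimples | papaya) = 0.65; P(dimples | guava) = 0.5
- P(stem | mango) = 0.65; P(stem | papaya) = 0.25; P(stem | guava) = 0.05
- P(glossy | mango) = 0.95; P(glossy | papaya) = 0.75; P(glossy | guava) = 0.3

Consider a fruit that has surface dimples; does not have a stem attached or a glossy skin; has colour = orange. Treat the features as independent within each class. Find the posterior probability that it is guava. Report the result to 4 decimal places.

0.7177

mango: 0.05 × 0.05 × 0.65 × (1−0.65) × (1−0.95) = 0.0000284375
papaya: 0.6 × 0.25 × 0.65 × (1−0.25) × (1−0.75) = 0.01828125
guava: 0.35 × 0.4 × 0.5 × (1−0.05) × (1−0.3) = 0.04655
P(guava | x) = 0.04655 / 0.0648596875 ≈ 0.7177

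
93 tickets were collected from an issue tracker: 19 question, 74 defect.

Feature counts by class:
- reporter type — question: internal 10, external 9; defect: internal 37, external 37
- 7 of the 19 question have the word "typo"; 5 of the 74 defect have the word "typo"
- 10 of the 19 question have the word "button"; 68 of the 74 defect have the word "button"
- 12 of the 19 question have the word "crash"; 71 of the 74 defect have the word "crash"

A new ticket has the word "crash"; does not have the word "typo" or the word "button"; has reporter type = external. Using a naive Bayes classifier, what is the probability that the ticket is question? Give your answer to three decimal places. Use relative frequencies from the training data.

question: (19/93) × (9/19) × (12/19) × (9/19) × (12/19) ≈ 0.0182854
defect: (74/93) × (37/74) × (69/74) × (6/74) × (71/74) ≈ 0.0288591
P(question | x) = 0.0182854 / 0.0471445 ≈ 0.388

0.388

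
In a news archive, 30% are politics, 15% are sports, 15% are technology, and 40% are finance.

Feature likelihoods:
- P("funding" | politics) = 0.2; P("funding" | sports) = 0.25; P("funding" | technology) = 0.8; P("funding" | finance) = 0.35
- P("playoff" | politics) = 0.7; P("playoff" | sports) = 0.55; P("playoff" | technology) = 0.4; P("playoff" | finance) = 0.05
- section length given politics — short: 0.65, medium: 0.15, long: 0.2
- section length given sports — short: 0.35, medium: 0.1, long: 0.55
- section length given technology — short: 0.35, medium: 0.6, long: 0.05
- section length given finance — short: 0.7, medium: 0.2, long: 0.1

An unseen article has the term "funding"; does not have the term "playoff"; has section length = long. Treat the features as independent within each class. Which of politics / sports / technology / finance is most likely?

finance

politics: 0.3 × 0.2 × (1−0.7) × 0.2 = 0.0036
sports: 0.15 × 0.25 × (1−0.55) × 0.55 = 0.00928125
technology: 0.15 × 0.8 × (1−0.4) × 0.05 = 0.0036
finance: 0.4 × 0.35 × (1−0.05) × 0.1 = 0.0133
Highest score → finance.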